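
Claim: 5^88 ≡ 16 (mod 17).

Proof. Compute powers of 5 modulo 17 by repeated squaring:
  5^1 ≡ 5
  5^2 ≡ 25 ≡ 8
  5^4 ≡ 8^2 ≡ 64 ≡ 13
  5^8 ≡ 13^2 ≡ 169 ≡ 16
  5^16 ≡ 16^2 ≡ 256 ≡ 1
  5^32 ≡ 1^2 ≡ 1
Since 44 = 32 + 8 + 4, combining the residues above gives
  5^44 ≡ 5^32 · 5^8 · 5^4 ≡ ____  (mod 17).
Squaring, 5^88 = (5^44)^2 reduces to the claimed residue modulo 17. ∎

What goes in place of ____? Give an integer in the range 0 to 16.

4

5^32 · 5^8 · 5^4 ≡ 1 · 16 · 13 = 208.
208 mod 17 = 4, so 5^44 ≡ 4 (mod 17).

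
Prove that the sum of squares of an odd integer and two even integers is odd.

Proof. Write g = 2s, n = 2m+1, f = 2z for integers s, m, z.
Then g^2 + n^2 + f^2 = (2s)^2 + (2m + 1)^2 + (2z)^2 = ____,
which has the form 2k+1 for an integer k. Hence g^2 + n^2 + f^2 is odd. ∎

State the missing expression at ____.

(2s)^2 + (2m + 1)^2 + (2z)^2 = 4m^2 + 4m + 4s^2 + 4z^2 + 1
= 2(2m^2 + 2m + 2s^2 + 2z^2) + 1.
Since 2m^2 + 2m + 2s^2 + 2z^2 is an integer, the sum of squares is of the form 2k+1 for an integer k.

2(2m^2 + 2m + 2s^2 + 2z^2) + 1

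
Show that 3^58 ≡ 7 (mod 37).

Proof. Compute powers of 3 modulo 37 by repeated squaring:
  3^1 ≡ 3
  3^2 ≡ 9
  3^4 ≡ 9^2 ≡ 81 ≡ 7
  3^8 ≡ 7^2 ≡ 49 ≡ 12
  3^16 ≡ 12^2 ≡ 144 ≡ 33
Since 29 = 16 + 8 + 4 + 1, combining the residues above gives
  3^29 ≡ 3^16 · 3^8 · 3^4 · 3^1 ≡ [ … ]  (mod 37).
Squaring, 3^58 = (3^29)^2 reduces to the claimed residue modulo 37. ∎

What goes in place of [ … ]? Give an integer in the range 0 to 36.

3^16 · 3^8 · 3^4 · 3^1 ≡ 33 · 12 · 7 · 3 = 8316.
8316 mod 37 = 28, so 3^29 ≡ 28 (mod 37).

28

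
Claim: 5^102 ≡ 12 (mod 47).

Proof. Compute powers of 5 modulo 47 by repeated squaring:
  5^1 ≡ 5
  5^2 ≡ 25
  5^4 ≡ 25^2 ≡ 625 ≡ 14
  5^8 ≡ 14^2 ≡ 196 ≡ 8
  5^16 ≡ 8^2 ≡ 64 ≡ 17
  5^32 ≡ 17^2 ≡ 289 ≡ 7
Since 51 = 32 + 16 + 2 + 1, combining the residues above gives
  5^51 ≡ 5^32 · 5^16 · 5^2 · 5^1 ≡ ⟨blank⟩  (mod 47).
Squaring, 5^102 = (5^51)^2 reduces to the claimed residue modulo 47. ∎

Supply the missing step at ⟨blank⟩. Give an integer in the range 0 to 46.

5^32 · 5^16 · 5^2 · 5^1 ≡ 7 · 17 · 25 · 5 = 14875.
14875 mod 47 = 23, so 5^51 ≡ 23 (mod 47).

23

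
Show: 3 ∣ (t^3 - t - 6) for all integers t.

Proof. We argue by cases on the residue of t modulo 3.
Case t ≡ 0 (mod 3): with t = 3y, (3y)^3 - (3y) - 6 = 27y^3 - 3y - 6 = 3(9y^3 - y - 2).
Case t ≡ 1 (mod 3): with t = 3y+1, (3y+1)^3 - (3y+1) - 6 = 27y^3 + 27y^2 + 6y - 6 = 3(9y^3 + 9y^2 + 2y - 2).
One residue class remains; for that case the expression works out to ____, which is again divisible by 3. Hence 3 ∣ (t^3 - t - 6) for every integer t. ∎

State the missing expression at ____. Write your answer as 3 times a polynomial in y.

The residues treated are {0, 1}, so the missing case is t ≡ 2 (mod 3); write t = 3y+2.
Then (3y+2)^3 - (3y+2) - 6 = 27y^3 + 54y^2 + 33y = 3(9y^3 + 18y^2 + 11y).

3(9y^3 + 18y^2 + 11y)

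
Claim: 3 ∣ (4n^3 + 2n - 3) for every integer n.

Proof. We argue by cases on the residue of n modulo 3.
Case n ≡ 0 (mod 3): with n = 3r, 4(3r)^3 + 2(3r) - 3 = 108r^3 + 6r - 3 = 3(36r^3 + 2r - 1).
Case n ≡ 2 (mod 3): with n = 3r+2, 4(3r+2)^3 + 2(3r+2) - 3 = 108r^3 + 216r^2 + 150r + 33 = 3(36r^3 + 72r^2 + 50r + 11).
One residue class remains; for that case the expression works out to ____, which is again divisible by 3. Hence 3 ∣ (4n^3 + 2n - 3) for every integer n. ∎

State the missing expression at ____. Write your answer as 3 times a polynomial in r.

3(36r^3 + 36r^2 + 14r + 1)

The residues treated are {0, 2}, so the missing case is n ≡ 1 (mod 3); write n = 3r+1.
Then 4(3r+1)^3 + 2(3r+1) - 3 = 108r^3 + 108r^2 + 42r + 3 = 3(36r^3 + 36r^2 + 14r + 1).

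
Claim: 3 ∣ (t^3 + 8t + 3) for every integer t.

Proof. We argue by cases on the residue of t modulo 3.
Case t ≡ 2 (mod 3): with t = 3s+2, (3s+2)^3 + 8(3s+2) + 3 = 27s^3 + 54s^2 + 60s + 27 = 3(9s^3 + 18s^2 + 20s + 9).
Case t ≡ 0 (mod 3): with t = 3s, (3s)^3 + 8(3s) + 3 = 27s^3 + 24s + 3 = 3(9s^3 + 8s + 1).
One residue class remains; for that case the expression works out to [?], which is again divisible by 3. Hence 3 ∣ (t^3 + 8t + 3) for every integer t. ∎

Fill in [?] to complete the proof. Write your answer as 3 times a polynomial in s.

Only t ≡ 1 (mod 3) is unaccounted for. Put t = 3s+1:
(3s+1)^3 + 8(3s+1) + 3 expands to 27s^3 + 27s^2 + 33s + 12,
and factoring out 3 leaves 3(9s^3 + 9s^2 + 11s + 4).

3(9s^3 + 9s^2 + 11s + 4)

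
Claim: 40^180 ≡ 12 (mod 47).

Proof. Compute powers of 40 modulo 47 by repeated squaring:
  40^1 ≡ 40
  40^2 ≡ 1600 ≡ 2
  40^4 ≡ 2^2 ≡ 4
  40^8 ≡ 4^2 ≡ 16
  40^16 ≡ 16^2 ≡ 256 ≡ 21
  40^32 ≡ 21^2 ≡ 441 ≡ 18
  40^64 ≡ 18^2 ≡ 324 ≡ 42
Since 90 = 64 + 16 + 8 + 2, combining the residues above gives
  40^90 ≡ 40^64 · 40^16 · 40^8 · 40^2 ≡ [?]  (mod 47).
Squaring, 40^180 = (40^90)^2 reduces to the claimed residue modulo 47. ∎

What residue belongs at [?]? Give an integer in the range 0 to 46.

24

40^64 · 40^16 · 40^8 · 40^2 ≡ 42 · 21 · 16 · 2 = 28224.
28224 mod 47 = 24, so 40^90 ≡ 24 (mod 47).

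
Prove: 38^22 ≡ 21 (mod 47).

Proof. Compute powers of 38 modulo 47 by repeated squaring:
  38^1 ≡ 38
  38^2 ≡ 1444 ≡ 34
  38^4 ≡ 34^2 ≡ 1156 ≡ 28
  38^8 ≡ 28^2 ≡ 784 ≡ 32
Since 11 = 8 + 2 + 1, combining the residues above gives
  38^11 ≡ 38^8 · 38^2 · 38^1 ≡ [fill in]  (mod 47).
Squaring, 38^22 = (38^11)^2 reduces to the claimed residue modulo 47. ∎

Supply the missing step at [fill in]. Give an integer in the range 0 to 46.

38^8 · 38^2 · 38^1 ≡ 32 · 34 · 38 = 41344.
41344 mod 47 = 31, so 38^11 ≡ 31 (mod 47).

31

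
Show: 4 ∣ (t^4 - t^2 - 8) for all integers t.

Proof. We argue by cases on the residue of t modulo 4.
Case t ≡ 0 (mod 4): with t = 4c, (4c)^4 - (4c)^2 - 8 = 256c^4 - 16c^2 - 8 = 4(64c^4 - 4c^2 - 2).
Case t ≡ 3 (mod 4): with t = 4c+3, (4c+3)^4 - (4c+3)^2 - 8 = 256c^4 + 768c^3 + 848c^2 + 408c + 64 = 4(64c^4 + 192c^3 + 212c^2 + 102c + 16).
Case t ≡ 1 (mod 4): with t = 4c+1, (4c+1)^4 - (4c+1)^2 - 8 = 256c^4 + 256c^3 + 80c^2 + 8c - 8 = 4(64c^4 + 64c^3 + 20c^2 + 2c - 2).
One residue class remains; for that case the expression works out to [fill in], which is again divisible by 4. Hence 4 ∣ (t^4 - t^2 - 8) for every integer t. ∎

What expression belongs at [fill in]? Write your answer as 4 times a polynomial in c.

Only t ≡ 2 (mod 4) is unaccounted for. Put t = 4c+2:
(4c+2)^4 - (4c+2)^2 - 8 expands to 256c^4 + 512c^3 + 368c^2 + 112c + 4,
and factoring out 4 leaves 4(64c^4 + 128c^3 + 92c^2 + 28c + 1).

4(64c^4 + 128c^3 + 92c^2 + 28c + 1)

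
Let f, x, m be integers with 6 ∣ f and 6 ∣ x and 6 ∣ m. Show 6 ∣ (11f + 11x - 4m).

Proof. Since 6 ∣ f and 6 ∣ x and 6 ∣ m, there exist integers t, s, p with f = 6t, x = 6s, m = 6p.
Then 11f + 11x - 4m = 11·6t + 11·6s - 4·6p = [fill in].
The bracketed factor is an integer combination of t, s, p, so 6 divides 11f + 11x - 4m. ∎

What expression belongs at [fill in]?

6(-4p + 11s + 11t)

Pull the common 6 out of every term: 11·6t + 11·6s - 4·6p = 6(-4p + 11s + 11t).
-4p + 11s + 11t is an integer, which exhibits the divisibility.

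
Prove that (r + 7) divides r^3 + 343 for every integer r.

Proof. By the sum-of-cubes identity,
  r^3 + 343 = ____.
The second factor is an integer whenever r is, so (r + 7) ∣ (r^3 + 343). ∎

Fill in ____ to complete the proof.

(r + 7)(r^2 - 7r + 49)

Polynomial division of r^3 + 343 by r + 7 leaves remainder 0 and quotient r^2 - 7r + 49.
Hence r^3 + 343 = (r + 7)(r^2 - 7r + 49).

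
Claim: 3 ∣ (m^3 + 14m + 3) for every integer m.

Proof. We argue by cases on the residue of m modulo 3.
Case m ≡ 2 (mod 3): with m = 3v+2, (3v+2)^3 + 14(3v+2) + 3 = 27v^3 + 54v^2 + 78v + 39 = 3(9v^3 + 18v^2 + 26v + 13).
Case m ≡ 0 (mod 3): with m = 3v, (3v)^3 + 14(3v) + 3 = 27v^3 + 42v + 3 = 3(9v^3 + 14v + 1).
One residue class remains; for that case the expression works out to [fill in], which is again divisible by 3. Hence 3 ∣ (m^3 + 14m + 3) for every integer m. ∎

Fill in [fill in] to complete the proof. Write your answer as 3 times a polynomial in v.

Only m ≡ 1 (mod 3) is unaccounted for. Put m = 3v+1:
(3v+1)^3 + 14(3v+1) + 3 expands to 27v^3 + 27v^2 + 51v + 18,
and factoring out 3 leaves 3(9v^3 + 9v^2 + 17v + 6).

3(9v^3 + 9v^2 + 17v + 6)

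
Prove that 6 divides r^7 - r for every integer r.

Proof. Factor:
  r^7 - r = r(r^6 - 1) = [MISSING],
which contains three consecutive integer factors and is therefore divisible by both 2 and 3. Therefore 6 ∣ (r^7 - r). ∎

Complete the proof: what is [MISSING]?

r^6 - 1 = (r^2 - 1)(r^4 + r^2 + 1), and r^2 - 1 = (r-1)(r+1).
So r(r^6 - 1) = (r - 1)r(r + 1)(r^4 + r^2 + 1).

(r - 1)r(r + 1)(r^4 + r^2 + 1)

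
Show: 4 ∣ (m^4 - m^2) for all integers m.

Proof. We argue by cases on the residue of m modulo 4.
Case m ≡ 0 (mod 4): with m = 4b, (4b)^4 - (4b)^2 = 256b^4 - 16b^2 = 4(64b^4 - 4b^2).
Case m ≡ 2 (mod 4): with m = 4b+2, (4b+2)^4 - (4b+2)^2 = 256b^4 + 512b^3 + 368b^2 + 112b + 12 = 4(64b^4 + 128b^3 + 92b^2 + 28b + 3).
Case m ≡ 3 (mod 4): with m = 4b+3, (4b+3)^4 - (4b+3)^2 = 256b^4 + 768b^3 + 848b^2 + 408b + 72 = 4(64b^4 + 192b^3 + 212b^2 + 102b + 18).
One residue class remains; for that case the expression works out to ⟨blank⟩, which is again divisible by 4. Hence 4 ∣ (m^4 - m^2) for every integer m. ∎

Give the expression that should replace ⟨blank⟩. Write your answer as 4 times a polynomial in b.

4(64b^4 + 64b^3 + 20b^2 + 2b)

Only m ≡ 1 (mod 4) is unaccounted for. Put m = 4b+1:
(4b+1)^4 - (4b+1)^2 expands to 256b^4 + 256b^3 + 80b^2 + 8b,
and factoring out 4 leaves 4(64b^4 + 64b^3 + 20b^2 + 2b).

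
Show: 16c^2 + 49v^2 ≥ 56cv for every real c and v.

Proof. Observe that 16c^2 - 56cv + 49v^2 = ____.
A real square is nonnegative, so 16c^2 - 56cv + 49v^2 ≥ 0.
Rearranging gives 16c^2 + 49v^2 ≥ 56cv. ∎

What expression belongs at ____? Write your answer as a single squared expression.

(4c - 7v)^2

The leading and trailing coefficients are 4^2 and 7^2, and 56 = 2·4·7, so the trinomial is (4c - 7v)^2.
Hence 16c^2 - 56cv + 49v^2 ≥ 0.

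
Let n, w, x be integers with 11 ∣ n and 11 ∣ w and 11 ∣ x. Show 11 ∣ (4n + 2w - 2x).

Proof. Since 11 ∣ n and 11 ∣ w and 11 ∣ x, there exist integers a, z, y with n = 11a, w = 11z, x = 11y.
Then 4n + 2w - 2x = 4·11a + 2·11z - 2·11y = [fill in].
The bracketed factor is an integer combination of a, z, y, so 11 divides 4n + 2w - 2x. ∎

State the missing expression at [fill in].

Each term has a factor of 11: 4·11a + 2·11z - 2·11y = 11·(4a - 2y + 2z).
Since 4a - 2y + 2z is an integer, 11 ∣ (4n + 2w - 2x).

11(4a - 2y + 2z)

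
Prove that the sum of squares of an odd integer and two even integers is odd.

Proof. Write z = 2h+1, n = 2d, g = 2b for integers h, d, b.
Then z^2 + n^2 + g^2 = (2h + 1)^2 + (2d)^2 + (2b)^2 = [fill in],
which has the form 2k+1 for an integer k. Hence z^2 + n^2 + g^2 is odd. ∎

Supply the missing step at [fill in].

(2h + 1)^2 + (2d)^2 + (2b)^2 = 4b^2 + 4d^2 + 4h^2 + 4h + 1
= 2(2b^2 + 2d^2 + 2h^2 + 2h) + 1.
Since 2b^2 + 2d^2 + 2h^2 + 2h is an integer, the sum of squares is of the form 2k+1 for an integer k.

2(2b^2 + 2d^2 + 2h^2 + 2h) + 1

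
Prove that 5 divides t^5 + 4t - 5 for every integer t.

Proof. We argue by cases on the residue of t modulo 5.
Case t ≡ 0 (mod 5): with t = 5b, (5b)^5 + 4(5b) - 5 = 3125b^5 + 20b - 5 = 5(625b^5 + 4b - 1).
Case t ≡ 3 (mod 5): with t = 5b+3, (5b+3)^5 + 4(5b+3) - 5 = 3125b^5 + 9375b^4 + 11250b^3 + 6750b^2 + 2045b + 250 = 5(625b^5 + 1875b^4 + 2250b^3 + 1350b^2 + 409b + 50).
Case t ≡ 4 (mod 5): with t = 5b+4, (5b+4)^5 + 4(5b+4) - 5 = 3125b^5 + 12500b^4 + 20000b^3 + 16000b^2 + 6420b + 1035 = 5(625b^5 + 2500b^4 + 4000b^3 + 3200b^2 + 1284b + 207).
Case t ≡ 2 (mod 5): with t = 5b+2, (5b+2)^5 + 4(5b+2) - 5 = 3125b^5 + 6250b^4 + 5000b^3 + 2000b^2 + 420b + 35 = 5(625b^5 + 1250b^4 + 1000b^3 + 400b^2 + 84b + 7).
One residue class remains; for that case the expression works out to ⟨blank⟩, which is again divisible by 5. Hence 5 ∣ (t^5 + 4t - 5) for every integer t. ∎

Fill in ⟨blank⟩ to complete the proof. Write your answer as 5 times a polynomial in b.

Only t ≡ 1 (mod 5) is unaccounted for. Put t = 5b+1:
(5b+1)^5 + 4(5b+1) - 5 expands to 3125b^5 + 3125b^4 + 1250b^3 + 250b^2 + 45b,
and factoring out 5 leaves 5(625b^5 + 625b^4 + 250b^3 + 50b^2 + 9b).

5(625b^5 + 625b^4 + 250b^3 + 50b^2 + 9b)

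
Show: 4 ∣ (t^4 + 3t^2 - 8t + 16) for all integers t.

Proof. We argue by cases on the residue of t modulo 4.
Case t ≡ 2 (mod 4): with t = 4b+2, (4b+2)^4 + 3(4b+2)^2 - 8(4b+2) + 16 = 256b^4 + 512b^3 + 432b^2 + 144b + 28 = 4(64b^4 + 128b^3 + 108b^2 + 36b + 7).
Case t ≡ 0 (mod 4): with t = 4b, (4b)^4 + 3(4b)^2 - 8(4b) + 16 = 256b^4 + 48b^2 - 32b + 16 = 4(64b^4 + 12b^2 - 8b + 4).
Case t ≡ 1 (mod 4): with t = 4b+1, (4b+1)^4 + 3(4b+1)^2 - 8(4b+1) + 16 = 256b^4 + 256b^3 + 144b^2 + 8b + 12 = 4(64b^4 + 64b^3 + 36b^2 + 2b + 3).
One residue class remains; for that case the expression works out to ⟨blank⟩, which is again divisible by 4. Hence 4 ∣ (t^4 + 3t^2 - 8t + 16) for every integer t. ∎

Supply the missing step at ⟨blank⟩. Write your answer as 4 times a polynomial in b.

The residues treated are {2, 0, 1}, so the missing case is t ≡ 3 (mod 4); write t = 4b+3.
Then (4b+3)^4 + 3(4b+3)^2 - 8(4b+3) + 16 = 256b^4 + 768b^3 + 912b^2 + 472b + 100 = 4(64b^4 + 192b^3 + 228b^2 + 118b + 25).

4(64b^4 + 192b^3 + 228b^2 + 118b + 25)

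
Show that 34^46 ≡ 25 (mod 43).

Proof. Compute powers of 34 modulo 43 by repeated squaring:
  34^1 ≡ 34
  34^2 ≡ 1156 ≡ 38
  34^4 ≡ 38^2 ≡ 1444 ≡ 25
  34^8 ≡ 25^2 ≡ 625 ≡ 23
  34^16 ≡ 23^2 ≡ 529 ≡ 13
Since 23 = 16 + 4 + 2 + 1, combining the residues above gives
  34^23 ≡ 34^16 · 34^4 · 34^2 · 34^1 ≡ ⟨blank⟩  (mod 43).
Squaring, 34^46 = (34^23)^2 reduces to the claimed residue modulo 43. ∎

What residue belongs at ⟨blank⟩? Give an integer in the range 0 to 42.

34^16 · 34^4 · 34^2 · 34^1 ≡ 13 · 25 · 38 · 34 = 419900.
419900 mod 43 = 5, so 34^23 ≡ 5 (mod 43).

5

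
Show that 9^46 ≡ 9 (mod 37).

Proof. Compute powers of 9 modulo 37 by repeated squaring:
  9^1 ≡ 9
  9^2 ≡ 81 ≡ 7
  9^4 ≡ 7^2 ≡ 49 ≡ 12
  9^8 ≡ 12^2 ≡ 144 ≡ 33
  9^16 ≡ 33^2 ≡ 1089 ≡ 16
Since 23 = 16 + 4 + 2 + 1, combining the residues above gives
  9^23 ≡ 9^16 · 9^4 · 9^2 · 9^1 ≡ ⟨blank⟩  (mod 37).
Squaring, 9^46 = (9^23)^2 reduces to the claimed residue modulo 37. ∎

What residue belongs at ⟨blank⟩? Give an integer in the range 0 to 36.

34

9^16 · 9^4 · 9^2 · 9^1 ≡ 16 · 12 · 7 · 9 = 12096.
12096 mod 37 = 34, so 9^23 ≡ 34 (mod 37).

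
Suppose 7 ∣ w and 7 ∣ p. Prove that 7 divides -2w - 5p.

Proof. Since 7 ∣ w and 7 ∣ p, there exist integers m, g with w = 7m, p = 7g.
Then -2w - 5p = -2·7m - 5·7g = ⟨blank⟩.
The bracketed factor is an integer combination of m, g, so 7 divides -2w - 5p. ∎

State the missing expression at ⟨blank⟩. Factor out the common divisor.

Each term has a factor of 7: -2·7m - 5·7g = 7·(-5g - 2m).
Since -5g - 2m is an integer, 7 ∣ (-2w - 5p).

7(-5g - 2m)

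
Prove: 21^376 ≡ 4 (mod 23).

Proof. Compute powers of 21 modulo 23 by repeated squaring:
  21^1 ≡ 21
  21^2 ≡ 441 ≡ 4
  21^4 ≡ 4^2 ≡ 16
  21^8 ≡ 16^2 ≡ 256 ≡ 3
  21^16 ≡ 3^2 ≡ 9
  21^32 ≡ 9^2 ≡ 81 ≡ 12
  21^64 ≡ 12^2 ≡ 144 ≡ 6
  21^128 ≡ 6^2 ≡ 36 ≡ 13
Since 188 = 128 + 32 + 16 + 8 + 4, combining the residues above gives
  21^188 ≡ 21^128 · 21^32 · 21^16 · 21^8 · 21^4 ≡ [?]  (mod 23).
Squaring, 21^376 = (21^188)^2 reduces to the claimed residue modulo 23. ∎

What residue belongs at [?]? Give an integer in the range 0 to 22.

21^128 · 21^32 · 21^16 · 21^8 · 21^4 ≡ 13 · 12 · 9 · 3 · 16 = 67392.
67392 mod 23 = 2, so 21^188 ≡ 2 (mod 23).

2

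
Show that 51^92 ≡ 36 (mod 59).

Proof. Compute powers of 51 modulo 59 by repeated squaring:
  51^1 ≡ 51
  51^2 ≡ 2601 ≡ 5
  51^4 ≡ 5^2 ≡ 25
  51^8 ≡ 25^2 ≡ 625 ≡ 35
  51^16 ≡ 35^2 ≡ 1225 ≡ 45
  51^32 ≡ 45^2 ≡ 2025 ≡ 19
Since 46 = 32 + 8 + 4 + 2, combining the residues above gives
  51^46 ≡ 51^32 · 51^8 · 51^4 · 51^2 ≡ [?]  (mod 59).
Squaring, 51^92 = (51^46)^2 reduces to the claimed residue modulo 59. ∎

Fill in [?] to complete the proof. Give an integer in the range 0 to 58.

53

51^32 · 51^8 · 51^4 · 51^2 ≡ 19 · 35 · 25 · 5 = 83125.
83125 mod 59 = 53, so 51^46 ≡ 53 (mod 59).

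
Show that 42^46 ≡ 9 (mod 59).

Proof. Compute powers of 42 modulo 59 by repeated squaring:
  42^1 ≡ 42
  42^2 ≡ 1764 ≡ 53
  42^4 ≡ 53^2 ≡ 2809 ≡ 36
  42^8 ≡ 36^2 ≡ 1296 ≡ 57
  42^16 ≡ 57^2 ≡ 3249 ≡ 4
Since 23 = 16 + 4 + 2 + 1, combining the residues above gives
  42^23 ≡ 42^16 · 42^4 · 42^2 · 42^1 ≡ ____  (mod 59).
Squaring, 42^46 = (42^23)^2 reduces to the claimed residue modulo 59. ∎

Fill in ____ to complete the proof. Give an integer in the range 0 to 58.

56

Multiply the listed residues: 4 · 36 · 53 · 42 = 144 → 7632 → 320544.
Reducing modulo 59: 320544 = 5432·59 + 56, so 42^23 ≡ 56.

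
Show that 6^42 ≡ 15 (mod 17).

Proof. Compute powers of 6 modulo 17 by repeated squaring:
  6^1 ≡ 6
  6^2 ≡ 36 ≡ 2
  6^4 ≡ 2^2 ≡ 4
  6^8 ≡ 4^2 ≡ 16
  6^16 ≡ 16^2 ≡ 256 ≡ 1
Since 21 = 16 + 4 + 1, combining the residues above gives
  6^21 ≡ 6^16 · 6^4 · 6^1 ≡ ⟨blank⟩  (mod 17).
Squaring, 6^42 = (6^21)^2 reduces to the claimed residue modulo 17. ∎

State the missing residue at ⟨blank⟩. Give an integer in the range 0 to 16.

Multiply the listed residues: 1 · 4 · 6 = 4 → 24.
Reducing modulo 17: 24 = 1·17 + 7, so 6^21 ≡ 7.

7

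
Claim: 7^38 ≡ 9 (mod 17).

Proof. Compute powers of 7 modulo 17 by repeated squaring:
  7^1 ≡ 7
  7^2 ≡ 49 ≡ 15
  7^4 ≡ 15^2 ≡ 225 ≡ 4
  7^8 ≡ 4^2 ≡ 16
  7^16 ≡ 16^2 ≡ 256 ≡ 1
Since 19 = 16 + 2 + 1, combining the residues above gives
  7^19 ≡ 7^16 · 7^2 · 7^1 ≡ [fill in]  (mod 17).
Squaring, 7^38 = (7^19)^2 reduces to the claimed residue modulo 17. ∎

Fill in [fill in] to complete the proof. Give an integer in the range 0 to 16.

3

7^16 · 7^2 · 7^1 ≡ 1 · 15 · 7 = 105.
105 mod 17 = 3, so 7^19 ≡ 3 (mod 17).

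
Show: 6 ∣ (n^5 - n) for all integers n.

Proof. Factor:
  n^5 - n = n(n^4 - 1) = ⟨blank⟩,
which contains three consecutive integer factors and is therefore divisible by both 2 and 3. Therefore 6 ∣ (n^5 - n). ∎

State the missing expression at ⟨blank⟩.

n^4 - 1 = (n^2 - 1)(n^2 + 1), and n^2 - 1 = (n-1)(n+1).
So n(n^4 - 1) = (n - 1)n(n + 1)(n^2 + 1).

(n - 1)n(n + 1)(n^2 + 1)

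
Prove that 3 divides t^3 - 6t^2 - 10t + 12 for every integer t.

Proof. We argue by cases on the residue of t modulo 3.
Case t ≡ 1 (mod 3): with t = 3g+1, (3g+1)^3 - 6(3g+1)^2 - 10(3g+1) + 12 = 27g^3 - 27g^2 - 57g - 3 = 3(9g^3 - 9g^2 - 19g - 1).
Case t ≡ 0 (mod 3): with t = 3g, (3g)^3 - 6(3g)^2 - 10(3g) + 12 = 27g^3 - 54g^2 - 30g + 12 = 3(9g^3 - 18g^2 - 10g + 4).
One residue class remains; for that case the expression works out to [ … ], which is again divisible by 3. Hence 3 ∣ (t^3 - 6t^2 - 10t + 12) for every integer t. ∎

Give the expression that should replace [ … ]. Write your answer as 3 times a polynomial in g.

The residues treated are {1, 0}, so the missing case is t ≡ 2 (mod 3); write t = 3g+2.
Then (3g+2)^3 - 6(3g+2)^2 - 10(3g+2) + 12 = 27g^3 - 66g - 24 = 3(9g^3 - 22g - 8).

3(9g^3 - 22g - 8)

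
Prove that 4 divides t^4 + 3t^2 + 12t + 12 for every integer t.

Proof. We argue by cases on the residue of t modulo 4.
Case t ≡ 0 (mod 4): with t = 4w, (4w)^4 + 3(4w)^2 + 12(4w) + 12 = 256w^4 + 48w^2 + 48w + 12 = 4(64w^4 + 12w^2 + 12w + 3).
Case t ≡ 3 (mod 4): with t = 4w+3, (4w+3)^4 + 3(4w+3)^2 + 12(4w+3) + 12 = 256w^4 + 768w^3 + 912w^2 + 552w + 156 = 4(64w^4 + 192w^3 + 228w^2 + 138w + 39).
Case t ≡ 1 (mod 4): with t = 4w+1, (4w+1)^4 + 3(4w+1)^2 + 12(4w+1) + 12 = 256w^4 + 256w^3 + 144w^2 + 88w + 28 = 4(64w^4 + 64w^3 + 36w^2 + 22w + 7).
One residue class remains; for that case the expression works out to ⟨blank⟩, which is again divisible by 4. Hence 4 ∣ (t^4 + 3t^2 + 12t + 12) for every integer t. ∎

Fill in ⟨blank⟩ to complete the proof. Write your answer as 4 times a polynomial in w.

The residues treated are {0, 3, 1}, so the missing case is t ≡ 2 (mod 4); write t = 4w+2.
Then (4w+2)^4 + 3(4w+2)^2 + 12(4w+2) + 12 = 256w^4 + 512w^3 + 432w^2 + 224w + 64 = 4(64w^4 + 128w^3 + 108w^2 + 56w + 16).

4(64w^4 + 128w^3 + 108w^2 + 56w + 16)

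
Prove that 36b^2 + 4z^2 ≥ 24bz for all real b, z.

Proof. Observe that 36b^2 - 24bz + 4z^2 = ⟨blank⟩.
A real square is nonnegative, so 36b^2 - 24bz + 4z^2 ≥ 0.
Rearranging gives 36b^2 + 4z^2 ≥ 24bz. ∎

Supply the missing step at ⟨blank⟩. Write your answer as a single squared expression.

36b^2 - 24bz + 4z^2 is a perfect-square trinomial: the outer terms are (6b)^2 and (2z)^2, and the cross term is -2·6b·2z.
So 36b^2 - 24bz + 4z^2 = (6b - 2z)^2 ≥ 0.

(6b - 2z)^2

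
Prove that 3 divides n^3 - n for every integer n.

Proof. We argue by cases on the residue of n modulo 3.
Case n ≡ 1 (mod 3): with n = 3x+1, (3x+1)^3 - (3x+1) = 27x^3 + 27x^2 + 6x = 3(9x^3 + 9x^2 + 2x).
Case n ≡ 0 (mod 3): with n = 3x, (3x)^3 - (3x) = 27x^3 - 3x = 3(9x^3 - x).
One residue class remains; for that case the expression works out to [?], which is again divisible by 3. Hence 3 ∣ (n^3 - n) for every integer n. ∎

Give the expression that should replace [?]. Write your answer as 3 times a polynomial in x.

The residues treated are {1, 0}, so the missing case is n ≡ 2 (mod 3); write n = 3x+2.
Then (3x+2)^3 - (3x+2) = 27x^3 + 54x^2 + 33x + 6 = 3(9x^3 + 18x^2 + 11x + 2).

3(9x^3 + 18x^2 + 11x + 2)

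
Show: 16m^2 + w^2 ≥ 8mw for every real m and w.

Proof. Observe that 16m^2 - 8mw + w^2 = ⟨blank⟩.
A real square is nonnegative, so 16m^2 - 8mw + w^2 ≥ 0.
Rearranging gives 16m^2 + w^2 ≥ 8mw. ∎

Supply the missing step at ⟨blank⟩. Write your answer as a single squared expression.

16m^2 - 8mw + w^2 is a perfect-square trinomial: the outer terms are (4m)^2 and (w)^2, and the cross term is -2·4m·w.
So 16m^2 - 8mw + w^2 = (4m - w)^2 ≥ 0.

(4m - w)^2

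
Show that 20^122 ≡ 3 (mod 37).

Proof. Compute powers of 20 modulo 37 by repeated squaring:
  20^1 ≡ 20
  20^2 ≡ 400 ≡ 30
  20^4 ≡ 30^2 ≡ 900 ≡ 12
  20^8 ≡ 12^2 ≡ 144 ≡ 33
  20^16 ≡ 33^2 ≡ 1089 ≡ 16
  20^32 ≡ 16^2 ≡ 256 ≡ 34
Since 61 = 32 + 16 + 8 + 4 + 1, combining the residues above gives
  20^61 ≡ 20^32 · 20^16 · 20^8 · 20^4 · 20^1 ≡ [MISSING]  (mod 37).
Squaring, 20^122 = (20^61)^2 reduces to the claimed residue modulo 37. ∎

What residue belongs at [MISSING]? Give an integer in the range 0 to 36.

Multiply the listed residues: 34 · 16 · 33 · 12 · 20 = 544 → 17952 → 215424 → 4308480.
Reducing modulo 37: 4308480 = 116445·37 + 15, so 20^61 ≡ 15.

15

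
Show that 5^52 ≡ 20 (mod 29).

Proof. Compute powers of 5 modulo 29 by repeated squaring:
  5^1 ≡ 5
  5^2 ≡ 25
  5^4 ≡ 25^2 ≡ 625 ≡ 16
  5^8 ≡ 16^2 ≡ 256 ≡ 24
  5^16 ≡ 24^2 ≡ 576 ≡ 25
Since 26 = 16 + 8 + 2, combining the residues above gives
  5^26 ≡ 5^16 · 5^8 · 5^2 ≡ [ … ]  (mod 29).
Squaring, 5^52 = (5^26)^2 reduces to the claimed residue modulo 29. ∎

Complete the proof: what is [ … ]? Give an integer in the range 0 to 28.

7

5^16 · 5^8 · 5^2 ≡ 25 · 24 · 25 = 15000.
15000 mod 29 = 7, so 5^26 ≡ 7 (mod 29).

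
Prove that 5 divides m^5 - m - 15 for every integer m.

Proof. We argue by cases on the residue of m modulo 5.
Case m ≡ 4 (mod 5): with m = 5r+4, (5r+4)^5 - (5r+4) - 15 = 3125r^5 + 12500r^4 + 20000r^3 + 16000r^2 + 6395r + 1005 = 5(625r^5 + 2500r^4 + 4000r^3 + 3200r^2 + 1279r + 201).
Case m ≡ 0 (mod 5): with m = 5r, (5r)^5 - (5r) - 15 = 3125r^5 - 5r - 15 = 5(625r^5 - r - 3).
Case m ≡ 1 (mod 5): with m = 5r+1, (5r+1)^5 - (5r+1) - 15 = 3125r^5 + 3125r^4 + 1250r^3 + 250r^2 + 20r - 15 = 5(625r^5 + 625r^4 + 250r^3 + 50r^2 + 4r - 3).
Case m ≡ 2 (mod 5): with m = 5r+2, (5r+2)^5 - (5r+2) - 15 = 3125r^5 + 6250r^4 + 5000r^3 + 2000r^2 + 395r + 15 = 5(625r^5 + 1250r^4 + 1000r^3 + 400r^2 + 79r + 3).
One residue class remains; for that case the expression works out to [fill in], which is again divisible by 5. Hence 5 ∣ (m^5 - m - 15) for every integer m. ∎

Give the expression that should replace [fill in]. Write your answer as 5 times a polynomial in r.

The residues treated are {4, 0, 1, 2}, so the missing case is m ≡ 3 (mod 5); write m = 5r+3.
Then (5r+3)^5 - (5r+3) - 15 = 3125r^5 + 9375r^4 + 11250r^3 + 6750r^2 + 2020r + 225 = 5(625r^5 + 1875r^4 + 2250r^3 + 1350r^2 + 404r + 45).

5(625r^5 + 1875r^4 + 2250r^3 + 1350r^2 + 404r + 45)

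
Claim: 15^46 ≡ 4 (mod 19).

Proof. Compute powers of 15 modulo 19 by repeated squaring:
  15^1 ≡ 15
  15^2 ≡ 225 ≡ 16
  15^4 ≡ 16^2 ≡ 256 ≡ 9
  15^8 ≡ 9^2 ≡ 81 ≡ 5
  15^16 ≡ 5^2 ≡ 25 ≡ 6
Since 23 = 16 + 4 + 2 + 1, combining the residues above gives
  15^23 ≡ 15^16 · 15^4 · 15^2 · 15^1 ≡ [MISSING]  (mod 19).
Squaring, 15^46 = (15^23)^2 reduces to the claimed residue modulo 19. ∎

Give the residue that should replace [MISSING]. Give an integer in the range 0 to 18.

15^16 · 15^4 · 15^2 · 15^1 ≡ 6 · 9 · 16 · 15 = 12960.
12960 mod 19 = 2, so 15^23 ≡ 2 (mod 19).

2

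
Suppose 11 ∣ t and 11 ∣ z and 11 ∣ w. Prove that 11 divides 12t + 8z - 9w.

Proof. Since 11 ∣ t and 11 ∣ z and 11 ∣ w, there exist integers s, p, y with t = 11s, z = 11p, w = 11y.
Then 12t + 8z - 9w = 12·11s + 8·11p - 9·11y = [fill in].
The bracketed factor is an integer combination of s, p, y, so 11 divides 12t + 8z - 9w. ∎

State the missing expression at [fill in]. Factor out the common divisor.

11(8p + 12s - 9y)

Each term has a factor of 11: 12·11s + 8·11p - 9·11y = 11·(8p + 12s - 9y).
Since 8p + 12s - 9y is an integer, 11 ∣ (12t + 8z - 9w).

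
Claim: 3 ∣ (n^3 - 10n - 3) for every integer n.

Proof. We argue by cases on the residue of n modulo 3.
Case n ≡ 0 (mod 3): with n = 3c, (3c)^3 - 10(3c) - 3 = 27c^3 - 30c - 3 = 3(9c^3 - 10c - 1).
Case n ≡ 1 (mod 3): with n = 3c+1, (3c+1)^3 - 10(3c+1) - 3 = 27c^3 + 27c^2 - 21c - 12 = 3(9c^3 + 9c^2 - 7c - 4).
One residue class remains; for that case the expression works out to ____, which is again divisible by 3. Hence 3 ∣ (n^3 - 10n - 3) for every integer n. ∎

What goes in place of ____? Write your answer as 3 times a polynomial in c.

3(9c^3 + 18c^2 + 2c - 5)

The residues treated are {0, 1}, so the missing case is n ≡ 2 (mod 3); write n = 3c+2.
Then (3c+2)^3 - 10(3c+2) - 3 = 27c^3 + 54c^2 + 6c - 15 = 3(9c^3 + 18c^2 + 2c - 5).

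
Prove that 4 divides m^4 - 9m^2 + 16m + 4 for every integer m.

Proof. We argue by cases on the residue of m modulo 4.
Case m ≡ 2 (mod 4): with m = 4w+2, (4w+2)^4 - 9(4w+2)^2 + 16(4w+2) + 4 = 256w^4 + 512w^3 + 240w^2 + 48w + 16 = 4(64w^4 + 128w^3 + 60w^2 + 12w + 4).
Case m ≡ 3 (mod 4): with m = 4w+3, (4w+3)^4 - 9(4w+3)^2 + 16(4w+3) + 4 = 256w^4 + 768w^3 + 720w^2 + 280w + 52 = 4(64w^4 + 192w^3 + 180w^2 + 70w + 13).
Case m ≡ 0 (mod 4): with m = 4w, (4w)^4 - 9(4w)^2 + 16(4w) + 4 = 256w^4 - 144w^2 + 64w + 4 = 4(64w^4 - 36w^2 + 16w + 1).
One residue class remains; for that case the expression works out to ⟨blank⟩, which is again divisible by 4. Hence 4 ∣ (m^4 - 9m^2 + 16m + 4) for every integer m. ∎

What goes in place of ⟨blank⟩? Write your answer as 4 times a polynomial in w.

4(64w^4 + 64w^3 - 12w^2 + 2w + 3)

Only m ≡ 1 (mod 4) is unaccounted for. Put m = 4w+1:
(4w+1)^4 - 9(4w+1)^2 + 16(4w+1) + 4 expands to 256w^4 + 256w^3 - 48w^2 + 8w + 12,
and factoring out 4 leaves 4(64w^4 + 64w^3 - 12w^2 + 2w + 3).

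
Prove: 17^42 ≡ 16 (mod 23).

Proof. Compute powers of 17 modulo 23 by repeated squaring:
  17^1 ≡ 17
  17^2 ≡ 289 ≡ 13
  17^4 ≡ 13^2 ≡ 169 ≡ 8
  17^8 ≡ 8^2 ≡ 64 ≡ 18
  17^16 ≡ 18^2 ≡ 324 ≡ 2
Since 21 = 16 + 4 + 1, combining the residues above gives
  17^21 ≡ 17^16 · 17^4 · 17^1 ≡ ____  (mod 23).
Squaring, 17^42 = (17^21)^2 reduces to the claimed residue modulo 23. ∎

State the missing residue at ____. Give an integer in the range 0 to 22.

Multiply the listed residues: 2 · 8 · 17 = 16 → 272.
Reducing modulo 23: 272 = 11·23 + 19, so 17^21 ≡ 19.

19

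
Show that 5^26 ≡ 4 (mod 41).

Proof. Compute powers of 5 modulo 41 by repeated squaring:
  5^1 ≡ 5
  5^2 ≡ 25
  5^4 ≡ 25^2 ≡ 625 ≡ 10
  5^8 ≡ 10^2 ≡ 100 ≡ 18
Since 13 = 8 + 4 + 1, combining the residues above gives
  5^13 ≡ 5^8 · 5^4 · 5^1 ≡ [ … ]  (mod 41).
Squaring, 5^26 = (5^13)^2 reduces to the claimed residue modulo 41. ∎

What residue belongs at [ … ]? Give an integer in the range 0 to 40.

Multiply the listed residues: 18 · 10 · 5 = 180 → 900.
Reducing modulo 41: 900 = 21·41 + 39, so 5^13 ≡ 39.

39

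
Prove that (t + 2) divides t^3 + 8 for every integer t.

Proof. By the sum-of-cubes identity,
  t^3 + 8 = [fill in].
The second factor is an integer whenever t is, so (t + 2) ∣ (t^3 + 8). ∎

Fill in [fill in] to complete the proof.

(t + 2)(t^2 - 2t + 4)

Polynomial division of t^3 + 8 by t + 2 leaves remainder 0 and quotient t^2 - 2t + 4.
Hence t^3 + 8 = (t + 2)(t^2 - 2t + 4).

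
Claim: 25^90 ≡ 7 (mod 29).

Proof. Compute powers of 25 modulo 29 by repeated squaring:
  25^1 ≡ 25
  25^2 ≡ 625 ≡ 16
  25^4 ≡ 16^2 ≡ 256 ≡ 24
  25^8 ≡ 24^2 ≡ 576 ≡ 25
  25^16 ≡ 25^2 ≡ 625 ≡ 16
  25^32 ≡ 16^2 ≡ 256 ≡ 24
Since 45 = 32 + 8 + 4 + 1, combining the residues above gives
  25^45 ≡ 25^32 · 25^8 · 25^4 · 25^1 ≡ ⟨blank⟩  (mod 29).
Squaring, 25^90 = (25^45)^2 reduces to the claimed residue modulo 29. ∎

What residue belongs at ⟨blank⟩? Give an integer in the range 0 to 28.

23

Multiply the listed residues: 24 · 25 · 24 · 25 = 600 → 14400 → 360000.
Reducing modulo 29: 360000 = 12413·29 + 23, so 25^45 ≡ 23.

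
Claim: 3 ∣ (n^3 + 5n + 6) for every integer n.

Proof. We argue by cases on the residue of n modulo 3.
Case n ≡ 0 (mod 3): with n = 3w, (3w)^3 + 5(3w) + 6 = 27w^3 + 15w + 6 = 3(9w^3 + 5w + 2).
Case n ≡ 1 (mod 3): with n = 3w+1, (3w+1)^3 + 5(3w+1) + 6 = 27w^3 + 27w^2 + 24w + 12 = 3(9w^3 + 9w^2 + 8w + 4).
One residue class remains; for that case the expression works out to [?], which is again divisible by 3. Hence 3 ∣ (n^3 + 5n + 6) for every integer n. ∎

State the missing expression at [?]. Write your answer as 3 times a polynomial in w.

The residues treated are {0, 1}, so the missing case is n ≡ 2 (mod 3); write n = 3w+2.
Then (3w+2)^3 + 5(3w+2) + 6 = 27w^3 + 54w^2 + 51w + 24 = 3(9w^3 + 18w^2 + 17w + 8).

3(9w^3 + 18w^2 + 17w + 8)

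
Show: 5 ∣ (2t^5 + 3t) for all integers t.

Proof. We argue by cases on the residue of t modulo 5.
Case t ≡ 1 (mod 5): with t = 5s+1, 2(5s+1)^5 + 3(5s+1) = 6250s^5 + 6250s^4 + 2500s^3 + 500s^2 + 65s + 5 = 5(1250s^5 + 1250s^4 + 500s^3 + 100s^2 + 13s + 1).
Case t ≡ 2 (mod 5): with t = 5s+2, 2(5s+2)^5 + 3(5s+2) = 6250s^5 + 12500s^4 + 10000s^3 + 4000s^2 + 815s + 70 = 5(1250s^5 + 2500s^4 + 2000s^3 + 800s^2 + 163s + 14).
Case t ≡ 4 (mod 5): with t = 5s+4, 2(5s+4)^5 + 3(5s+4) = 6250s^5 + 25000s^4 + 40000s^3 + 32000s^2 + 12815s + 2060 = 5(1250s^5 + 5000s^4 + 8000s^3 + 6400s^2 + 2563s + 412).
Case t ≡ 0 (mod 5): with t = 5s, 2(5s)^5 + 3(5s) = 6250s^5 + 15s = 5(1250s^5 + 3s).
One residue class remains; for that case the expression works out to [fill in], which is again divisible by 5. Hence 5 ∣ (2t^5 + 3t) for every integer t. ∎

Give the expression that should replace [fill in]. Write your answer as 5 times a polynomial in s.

5(1250s^5 + 3750s^4 + 4500s^3 + 2700s^2 + 813s + 99)

The residues treated are {1, 2, 4, 0}, so the missing case is t ≡ 3 (mod 5); write t = 5s+3.
Then 2(5s+3)^5 + 3(5s+3) = 6250s^5 + 18750s^4 + 22500s^3 + 13500s^2 + 4065s + 495 = 5(1250s^5 + 3750s^4 + 4500s^3 + 2700s^2 + 813s + 99).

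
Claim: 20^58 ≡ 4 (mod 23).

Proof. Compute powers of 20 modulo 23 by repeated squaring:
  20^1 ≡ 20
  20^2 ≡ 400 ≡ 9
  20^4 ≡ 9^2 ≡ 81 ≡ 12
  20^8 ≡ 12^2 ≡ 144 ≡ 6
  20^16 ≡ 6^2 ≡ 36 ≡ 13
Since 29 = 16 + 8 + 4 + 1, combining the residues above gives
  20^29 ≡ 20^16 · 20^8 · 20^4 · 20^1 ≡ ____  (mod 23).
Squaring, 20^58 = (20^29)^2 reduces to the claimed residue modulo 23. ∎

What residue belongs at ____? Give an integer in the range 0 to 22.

20^16 · 20^8 · 20^4 · 20^1 ≡ 13 · 6 · 12 · 20 = 18720.
18720 mod 23 = 21, so 20^29 ≡ 21 (mod 23).

21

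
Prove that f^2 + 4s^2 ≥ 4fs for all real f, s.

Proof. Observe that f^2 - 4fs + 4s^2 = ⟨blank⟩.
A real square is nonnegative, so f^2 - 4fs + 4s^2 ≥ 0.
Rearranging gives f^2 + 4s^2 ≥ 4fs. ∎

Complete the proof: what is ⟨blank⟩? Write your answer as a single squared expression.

(f - 2s)^2

The leading and trailing coefficients are 1^2 and 2^2, and 4 = 2·1·2, so the trinomial is (f - 2s)^2.
Hence f^2 - 4fs + 4s^2 ≥ 0.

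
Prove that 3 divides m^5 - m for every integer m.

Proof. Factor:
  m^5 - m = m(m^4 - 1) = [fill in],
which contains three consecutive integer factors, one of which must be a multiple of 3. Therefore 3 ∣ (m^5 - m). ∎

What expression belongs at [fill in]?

(m - 1)m(m + 1)(m^2 + 1)

m^4 - 1 = (m^2 - 1)(m^2 + 1), and m^2 - 1 = (m-1)(m+1).
So m(m^4 - 1) = (m - 1)m(m + 1)(m^2 + 1).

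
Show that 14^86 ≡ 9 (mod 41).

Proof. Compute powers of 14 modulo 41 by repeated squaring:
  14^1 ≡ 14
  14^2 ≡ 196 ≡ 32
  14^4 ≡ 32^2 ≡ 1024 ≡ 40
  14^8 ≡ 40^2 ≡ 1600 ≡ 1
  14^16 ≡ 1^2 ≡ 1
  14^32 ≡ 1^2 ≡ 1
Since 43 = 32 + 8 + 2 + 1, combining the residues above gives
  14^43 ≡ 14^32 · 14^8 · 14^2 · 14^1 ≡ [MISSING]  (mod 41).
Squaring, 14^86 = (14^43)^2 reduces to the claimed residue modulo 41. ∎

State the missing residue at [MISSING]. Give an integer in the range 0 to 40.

14^32 · 14^8 · 14^2 · 14^1 ≡ 1 · 1 · 32 · 14 = 448.
448 mod 41 = 38, so 14^43 ≡ 38 (mod 41).

38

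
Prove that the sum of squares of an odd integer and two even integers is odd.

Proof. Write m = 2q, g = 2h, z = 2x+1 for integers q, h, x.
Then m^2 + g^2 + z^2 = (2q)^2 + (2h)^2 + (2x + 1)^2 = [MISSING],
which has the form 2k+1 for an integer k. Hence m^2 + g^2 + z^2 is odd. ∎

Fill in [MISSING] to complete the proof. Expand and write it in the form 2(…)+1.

Expanding: (2q)^2 + (2h)^2 + (2x + 1)^2 = 4h^2 + 4q^2 + 4x^2 + 4x + 1.
Every term except the constant is even, so this is 2(2h^2 + 2q^2 + 2x^2 + 2x) + 1,
and 2h^2 + 2q^2 + 2x^2 + 2x ∈ ℤ gives the required form.

2(2h^2 + 2q^2 + 2x^2 + 2x) + 1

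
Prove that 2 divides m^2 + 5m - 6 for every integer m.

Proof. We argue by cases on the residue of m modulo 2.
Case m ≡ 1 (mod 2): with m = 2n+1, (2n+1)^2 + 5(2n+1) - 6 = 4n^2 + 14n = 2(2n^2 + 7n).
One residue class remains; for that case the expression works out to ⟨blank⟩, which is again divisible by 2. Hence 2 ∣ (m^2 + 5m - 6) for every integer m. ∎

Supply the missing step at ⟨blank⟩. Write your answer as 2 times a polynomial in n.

2(2n^2 + 5n - 3)

Only m ≡ 0 (mod 2) is unaccounted for. Put m = 2n:
(2n)^2 + 5(2n) - 6 expands to 4n^2 + 10n - 6,
and factoring out 2 leaves 2(2n^2 + 5n - 3).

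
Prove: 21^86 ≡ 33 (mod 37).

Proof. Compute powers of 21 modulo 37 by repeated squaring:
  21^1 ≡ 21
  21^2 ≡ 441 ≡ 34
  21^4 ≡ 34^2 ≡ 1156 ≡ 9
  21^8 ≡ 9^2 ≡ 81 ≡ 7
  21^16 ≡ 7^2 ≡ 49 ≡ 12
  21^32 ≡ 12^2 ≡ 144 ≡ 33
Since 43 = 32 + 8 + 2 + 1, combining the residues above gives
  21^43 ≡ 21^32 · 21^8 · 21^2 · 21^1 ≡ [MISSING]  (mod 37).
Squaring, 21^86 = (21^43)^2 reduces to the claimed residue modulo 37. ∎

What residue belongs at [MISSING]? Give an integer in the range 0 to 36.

21^32 · 21^8 · 21^2 · 21^1 ≡ 33 · 7 · 34 · 21 = 164934.
164934 mod 37 = 25, so 21^43 ≡ 25 (mod 37).

25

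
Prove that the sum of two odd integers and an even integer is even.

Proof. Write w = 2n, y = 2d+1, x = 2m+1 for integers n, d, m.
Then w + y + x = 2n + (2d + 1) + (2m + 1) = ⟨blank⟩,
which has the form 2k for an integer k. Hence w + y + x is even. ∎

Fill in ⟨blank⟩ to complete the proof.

2(d + m + n + 1)

Expanding: 2n + (2d + 1) + (2m + 1) = 2d + 2m + 2n + 2.
Every term is even; pulling out the factor of 2 gives 2(d + m + n + 1).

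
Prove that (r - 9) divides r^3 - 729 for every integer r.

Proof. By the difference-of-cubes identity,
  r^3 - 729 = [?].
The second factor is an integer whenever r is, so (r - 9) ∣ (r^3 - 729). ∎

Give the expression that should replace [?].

(r - 9)(r^2 + 9r + 81)

Polynomial division of r^3 - 729 by r - 9 leaves remainder 0 and quotient r^2 + 9r + 81.
Hence r^3 - 729 = (r - 9)(r^2 + 9r + 81).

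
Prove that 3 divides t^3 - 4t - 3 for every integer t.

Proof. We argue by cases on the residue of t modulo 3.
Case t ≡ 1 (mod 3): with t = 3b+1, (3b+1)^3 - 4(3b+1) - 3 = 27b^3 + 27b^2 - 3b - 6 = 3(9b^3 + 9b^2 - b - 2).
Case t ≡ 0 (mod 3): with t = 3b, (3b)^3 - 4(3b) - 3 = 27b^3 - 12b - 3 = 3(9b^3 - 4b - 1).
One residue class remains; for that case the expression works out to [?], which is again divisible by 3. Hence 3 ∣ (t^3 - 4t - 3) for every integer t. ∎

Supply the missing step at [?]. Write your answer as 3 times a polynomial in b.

3(9b^3 + 18b^2 + 8b - 1)

The residues treated are {1, 0}, so the missing case is t ≡ 2 (mod 3); write t = 3b+2.
Then (3b+2)^3 - 4(3b+2) - 3 = 27b^3 + 54b^2 + 24b - 3 = 3(9b^3 + 18b^2 + 8b - 1).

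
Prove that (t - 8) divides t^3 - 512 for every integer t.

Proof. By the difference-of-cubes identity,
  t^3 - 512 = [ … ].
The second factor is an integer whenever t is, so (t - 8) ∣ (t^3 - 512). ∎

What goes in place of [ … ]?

Polynomial division of t^3 - 512 by t - 8 leaves remainder 0 and quotient t^2 + 8t + 64.
Hence t^3 - 512 = (t - 8)(t^2 + 8t + 64).

(t - 8)(t^2 + 8t + 64)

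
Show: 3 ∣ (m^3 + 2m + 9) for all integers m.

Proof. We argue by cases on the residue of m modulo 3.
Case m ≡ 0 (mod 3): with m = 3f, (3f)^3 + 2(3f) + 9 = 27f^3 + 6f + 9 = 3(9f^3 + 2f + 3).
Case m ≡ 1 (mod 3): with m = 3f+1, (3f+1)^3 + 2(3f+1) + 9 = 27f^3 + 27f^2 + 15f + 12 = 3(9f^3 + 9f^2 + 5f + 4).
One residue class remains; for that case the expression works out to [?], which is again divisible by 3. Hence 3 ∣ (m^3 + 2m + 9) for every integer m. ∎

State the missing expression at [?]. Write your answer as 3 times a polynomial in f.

3(9f^3 + 18f^2 + 14f + 7)

The residues treated are {0, 1}, so the missing case is m ≡ 2 (mod 3); write m = 3f+2.
Then (3f+2)^3 + 2(3f+2) + 9 = 27f^3 + 54f^2 + 42f + 21 = 3(9f^3 + 18f^2 + 14f + 7).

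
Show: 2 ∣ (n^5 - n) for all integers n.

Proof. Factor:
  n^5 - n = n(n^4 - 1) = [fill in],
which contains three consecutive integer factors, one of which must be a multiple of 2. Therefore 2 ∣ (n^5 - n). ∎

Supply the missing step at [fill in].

(n - 1)n(n + 1)(n^2 + 1)

n^4 - 1 = (n^2 - 1)(n^2 + 1), and n^2 - 1 = (n-1)(n+1).
So n(n^4 - 1) = (n - 1)n(n + 1)(n^2 + 1).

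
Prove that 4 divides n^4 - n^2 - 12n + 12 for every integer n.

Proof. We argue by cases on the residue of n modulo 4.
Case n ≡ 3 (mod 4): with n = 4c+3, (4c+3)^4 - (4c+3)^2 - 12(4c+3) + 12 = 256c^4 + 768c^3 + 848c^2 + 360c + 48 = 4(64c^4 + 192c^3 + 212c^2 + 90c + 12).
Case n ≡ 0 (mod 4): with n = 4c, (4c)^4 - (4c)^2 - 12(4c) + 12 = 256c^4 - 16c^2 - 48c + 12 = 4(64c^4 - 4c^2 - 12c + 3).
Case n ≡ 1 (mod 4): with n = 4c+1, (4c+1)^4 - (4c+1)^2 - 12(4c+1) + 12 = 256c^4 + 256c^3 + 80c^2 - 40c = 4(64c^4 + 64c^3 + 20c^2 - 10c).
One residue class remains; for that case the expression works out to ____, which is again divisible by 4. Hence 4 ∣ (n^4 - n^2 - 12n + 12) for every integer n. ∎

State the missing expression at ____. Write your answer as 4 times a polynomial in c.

The residues treated are {3, 0, 1}, so the missing case is n ≡ 2 (mod 4); write n = 4c+2.
Then (4c+2)^4 - (4c+2)^2 - 12(4c+2) + 12 = 256c^4 + 512c^3 + 368c^2 + 64c = 4(64c^4 + 128c^3 + 92c^2 + 16c).

4(64c^4 + 128c^3 + 92c^2 + 16c)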